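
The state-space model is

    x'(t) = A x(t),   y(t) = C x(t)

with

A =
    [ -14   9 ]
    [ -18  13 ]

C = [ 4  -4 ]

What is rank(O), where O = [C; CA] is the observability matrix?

1

CA = [[16, -16]]
Observability matrix O = [C; CA] = [[4, -4], [16, -16]]
Every row of O is a scalar multiple of row 1 = [4, -4] (multipliers 1, 4), so the rows span a one-dimensional space.
O ≠ 0, hence rank(O) = 1.
rank(O) = 1 < n = 2, so the pair (A, C) is not completely observable.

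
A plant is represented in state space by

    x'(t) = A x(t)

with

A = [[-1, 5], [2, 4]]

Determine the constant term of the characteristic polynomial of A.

-14

For a 2×2 matrix, det(sI - A) = s^2 - (tr A)s + det A.
tr A = 3, det A = -14.
So p(s) = s^2 - 3s - 14.
The constant term is -14.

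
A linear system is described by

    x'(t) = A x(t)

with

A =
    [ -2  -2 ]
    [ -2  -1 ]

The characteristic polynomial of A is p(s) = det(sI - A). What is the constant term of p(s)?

-2

For a 2×2 matrix, det(sI - A) = s^2 - (tr A)s + det A.
tr A = -3, det A = -2.
So p(s) = s^2 + 3s - 2.
The constant term is -2.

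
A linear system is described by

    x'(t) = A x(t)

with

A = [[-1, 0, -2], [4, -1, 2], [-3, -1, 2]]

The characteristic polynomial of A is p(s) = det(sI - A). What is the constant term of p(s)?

-14

Expand det(sI - A) for the 3×3 matrix.
p(s) = s^3 - 7s - 14.
(Check: constant term = det(-A) = (-1)^3 det A = -14; coefficient of s^2 = -tr A = 0.)
The constant term is -14.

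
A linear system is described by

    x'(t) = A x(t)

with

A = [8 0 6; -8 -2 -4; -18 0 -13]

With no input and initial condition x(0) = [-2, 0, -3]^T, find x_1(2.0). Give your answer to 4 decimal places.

det(sI - A) = s^3 - (tr A)s^2 + (M11 + M22 + M33)s - det A, where Mii is the 2×2 principal minor of A obtained by deleting row i and column i.
tr A = 8 + (-2) + (-13) = -7; M11 = (-2)·(-13) - (-4)·0 = 26 - 0 = 26; M22 = 8·(-13) - 6·(-18) = -104 - (-108) = 4; M33 = 8·(-2) - 0·(-8) = -16 - 0 = -16; sum of minors = 14.
det A = 8·((-2)·(-13) - (-4)·0) - 0·((-8)·(-13) - (-4)·(-18)) + 6·((-8)·0 - (-2)·(-18)) = 8·26 - 0·32 + 6·(-36) = -8.
So p(s) = det(sI - A) = s^3 + 7s^2 + 14s + 8.
Rational-root test: any integer root divides 8. Testing small divisors, s = -1 works: p(-1) = -1 + 7 + (-14) + 8 = 0, so (s + 1) is a factor.
Dividing, p(s) = (s + 1)(s^2 + 6s + 8).
Factor s^2 + 6s + 8: two numbers with sum -6 and product 8 are -2 and -4, so s^2 + 6s + 8 = (s + 2)(s + 4).
Hence p(s) = (s + 1) (s + 2) (s + 4), with roots -4, -2, -1.
The eigenvalues -4, -2, -1 are distinct and real, so A is diagonalisable and x(t) = e^{At} x(0) = V diag(e^{λ_i t}) V^{-1} x(0), where the columns of V are the eigenvectors.
λ = -4: A - (-4)I = [[12, 0, 6], [-8, 2, -4], [-18, 0, -9]]. v must be orthogonal to every row; (row 1) × (row 2) = [-12, 0, 24], so take v_1 = [-1, 0, 2]^T.
λ = -2: A - (-2)I = [[10, 0, 6], [-8, 0, -4], [-18, 0, -11]]. v must be orthogonal to every row; (row 1) × (row 2) = [0, -8, 0], so take v_2 = [0, 1, 0]^T.
λ = -1: A - (-1)I = [[9, 0, 6], [-8, -1, -4], [-18, 0, -12]]. v must be orthogonal to every row; (row 1) × (row 2) = [6, -12, -9], so take v_3 = [-2, 4, 3]^T.
V = [v_1 v_2 v_3] = [[-1, 0, -2], [0, 1, 4], [2, 0, 3]] has det V = 1, so V^{-1} = adj(V)/det V = [[3, 0, 2], [8, 1, 4], [-2, 0, -1]].
Modal coordinates z(0) = V^{-1} x(0): 3·(-2) + 0·0 + 2·(-3) = -12; 8·(-2) + 1·0 + 4·(-3) = -28; (-2)·(-2) + 0·0 + (-1)·(-3) = 7; so z(0) = [-12, -28, 7]^T.
x_1(t) = Σ_i (v_i)_1 · z_i(0) · e^{λ_i t} (row 1 of V times the modal terms).
x_1(2.0) = (-1)·(-12)·e^{-4·2.0} + 0·(-28)·e^{-2·2.0} + (-2)·7·e^{-1·2.0} = 12·0.000335 + 0·0.018316 + (-14)·0.135335 = -1.8907.

-1.8907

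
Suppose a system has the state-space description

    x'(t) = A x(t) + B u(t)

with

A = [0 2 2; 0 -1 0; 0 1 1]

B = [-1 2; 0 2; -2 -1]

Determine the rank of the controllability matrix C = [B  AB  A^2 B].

AB = [[-4, 2], [0, -2], [-2, 1]]
A^2B = [[-4, -2], [0, 2], [-2, -1]]
Controllability matrix C = [B  AB  A^2B] = [[-1, 2, -4, 2, -4, -2], [0, 2, 0, -2, 0, 2], [-2, -1, -2, 1, -2, -1]]
Take the 3×3 submatrix of C formed by columns 1, 2, 3: [[-1, 2, -4], [0, 2, 0], [-2, -1, -2]]. Its determinant is (-1)·(2·(-2) - 0·(-1)) - 2·(0·(-2) - 0·(-2)) + (-4)·(0·(-1) - 2·(-2)) = (-1)·(-4) - 2·0 + (-4)·4 = -12 ≠ 0.
So rank(C) ≥ 3; since C has 3 rows, rank(C) = 3.
rank(C) = 3 = n, so the pair (A, B) is completely controllable.

3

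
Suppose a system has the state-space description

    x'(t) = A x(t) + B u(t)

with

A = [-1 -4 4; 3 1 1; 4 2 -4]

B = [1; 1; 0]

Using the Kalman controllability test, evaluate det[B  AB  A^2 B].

-216

AB = [[-5], [4], [6]]
A^2B = [[13], [-5], [-36]]
Controllability matrix C = [B  AB  A^2B] = [[1, -5, 13], [1, 4, -5], [0, 6, -36]]
Expanding along the first row, det(C) = 1·(4·(-36) - (-5)·6) - (-5)·(1·(-36) - (-5)·0) + 13·(1·6 - 4·0) = 1·(-114) - (-5)·(-36) + 13·6 = -216
Since det(C) ≠ 0, rank(C) = 3 and the system is completely controllable.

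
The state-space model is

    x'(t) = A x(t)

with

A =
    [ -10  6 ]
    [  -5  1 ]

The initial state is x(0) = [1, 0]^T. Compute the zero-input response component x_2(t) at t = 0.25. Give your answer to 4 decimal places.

det(sI - A) = s^2 - (tr A)s + det A, with tr A = (-10) + 1 = -9 and det A = (-10)·1 - 6·(-5) = -10 - (-30) = 20.
So p(s) = det(sI - A) = s^2 + 9s + 20.
Factor s^2 + 9s + 20: two numbers with sum -9 and product 20 are -4 and -5, so s^2 + 9s + 20 = (s + 4)(s + 5).
Hence p(s) = (s + 4) (s + 5), with roots -5, -4.
The eigenvalues -5, -4 are distinct and real, so A is diagonalisable and x(t) = e^{At} x(0) = V diag(e^{λ_i t}) V^{-1} x(0), where the columns of V are the eigenvectors.
λ = -5: A - (-5)I = [[-5, 6], [-5, 6]]. Row 1 gives (-5)·v1 + 6·v2 = 0, so take v_1 = [-6, -5]^T.
λ = -4: A - (-4)I = [[-6, 6], [-5, 5]]. Row 1 gives (-6)·v1 + 6·v2 = 0, so take v_2 = [-1, -1]^T.
V = [v_1 v_2] = [[-6, -1], [-5, -1]] has det V = 1, so V^{-1} = adj(V)/det V = [[-1, 1], [5, -6]].
Modal coordinates z(0) = V^{-1} x(0): (-1)·1 + 1·0 = -1; 5·1 + (-6)·0 = 5; so z(0) = [-1, 5]^T.
x_2(t) = Σ_i (v_i)_2 · z_i(0) · e^{λ_i t} (row 2 of V times the modal terms).
x_2(0.25) = (-5)·(-1)·e^{-5·0.25} + (-1)·5·e^{-4·0.25} = 5·0.286505 + (-5)·0.367879 = -0.4069.

-0.4069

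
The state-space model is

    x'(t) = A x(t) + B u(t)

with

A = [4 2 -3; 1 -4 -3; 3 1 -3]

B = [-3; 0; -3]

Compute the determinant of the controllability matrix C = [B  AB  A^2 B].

AB = [[-3], [6], [0]]
A^2B = [[0], [-27], [-3]]
Controllability matrix C = [B  AB  A^2B] = [[-3, -3, 0], [0, 6, -27], [-3, 0, -3]]
Expanding along the first row, det(C) = (-3)·(6·(-3) - (-27)·0) - (-3)·(0·(-3) - (-27)·(-3)) + 0·(0·0 - 6·(-3)) = (-3)·(-18) - (-3)·(-81) + 0·18 = -189
Since det(C) ≠ 0, rank(C) = 3 and the system is completely controllable.

-189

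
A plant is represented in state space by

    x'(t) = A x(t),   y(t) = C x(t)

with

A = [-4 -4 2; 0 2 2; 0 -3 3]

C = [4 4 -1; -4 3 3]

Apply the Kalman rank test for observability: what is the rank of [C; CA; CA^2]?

3

CA = [[-16, -5, 13], [16, 13, 7]]
CA^2 = [[64, 15, -3], [-64, -59, 79]]
Observability matrix O = [C; CA; CA^2] = [[4, 4, -1], [-4, 3, 3], [-16, -5, 13], [16, 13, 7], [64, 15, -3], [-64, -59, 79]]
Take the 3×3 submatrix of O formed by rows 1, 2, 3: [[4, 4, -1], [-4, 3, 3], [-16, -5, 13]]. Its determinant is 4·(3·13 - 3·(-5)) - 4·((-4)·13 - 3·(-16)) + (-1)·((-4)·(-5) - 3·(-16)) = 4·54 - 4·(-4) + (-1)·68 = 164 ≠ 0.
So rank(O) ≥ 3; since O has 3 columns, rank(O) = 3.
rank(O) = 3 = n, so the pair (A, C) is completely observable.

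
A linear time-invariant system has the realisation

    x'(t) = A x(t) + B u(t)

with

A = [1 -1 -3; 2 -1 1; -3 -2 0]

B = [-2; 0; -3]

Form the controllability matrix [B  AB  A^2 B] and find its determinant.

-257

AB = [[7], [-7], [6]]
A^2B = [[-4], [27], [-7]]
Controllability matrix C = [B  AB  A^2B] = [[-2, 7, -4], [0, -7, 27], [-3, 6, -7]]
Expanding along the first row, det(C) = (-2)·((-7)·(-7) - 27·6) - 7·(0·(-7) - 27·(-3)) + (-4)·(0·6 - (-7)·(-3)) = (-2)·(-113) - 7·81 + (-4)·(-21) = -257
Since det(C) ≠ 0, rank(C) = 3 and the system is completely controllable.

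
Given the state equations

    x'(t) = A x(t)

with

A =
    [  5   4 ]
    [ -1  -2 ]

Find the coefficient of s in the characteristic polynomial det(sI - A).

For a 2×2 matrix, det(sI - A) = s^2 - (tr A)s + det A.
tr A = 3, det A = -6.
So p(s) = s^2 - 3s - 6.
The coefficient of s is -3.

-3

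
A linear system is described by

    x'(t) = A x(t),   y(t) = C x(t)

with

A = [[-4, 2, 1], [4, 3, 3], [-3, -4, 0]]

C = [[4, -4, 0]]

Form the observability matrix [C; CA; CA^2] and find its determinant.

9280

CA = [[-32, -4, -8]]
CA^2 = [[136, -44, -44]]
Observability matrix O = [C; CA; CA^2] = [[4, -4, 0], [-32, -4, -8], [136, -44, -44]]
Expanding along the first row, det(O) = 4·((-4)·(-44) - (-8)·(-44)) - (-4)·((-32)·(-44) - (-8)·136) + 0·((-32)·(-44) - (-4)·136) = 4·(-176) - (-4)·2496 + 0·1952 = 9280
Since det(O) ≠ 0, rank(O) = 3 and the system is completely observable.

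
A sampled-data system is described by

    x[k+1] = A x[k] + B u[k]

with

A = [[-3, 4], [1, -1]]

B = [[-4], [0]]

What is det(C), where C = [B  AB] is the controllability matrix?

AB = [[12], [-4]]
Controllability matrix C = [B  AB] = [[-4, 12], [0, -4]]
det(C) = (-4)·(-4) - 12·0 = 16 - 0 = 16
Since det(C) ≠ 0, rank(C) = 2 and the system is completely controllable.

16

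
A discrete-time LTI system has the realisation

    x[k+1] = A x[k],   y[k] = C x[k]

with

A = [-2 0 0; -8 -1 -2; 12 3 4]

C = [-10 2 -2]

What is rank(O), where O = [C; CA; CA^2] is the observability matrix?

2

CA = [[-20, -8, -12]]
CA^2 = [[-40, -28, -32]]
Observability matrix O = [C; CA; CA^2] = [[-10, 2, -2], [-20, -8, -12], [-40, -28, -32]]
The columns c1, c2, c3 of O are linearly dependent: -c1 - 2·c2 + 3·c3 = 0 (check each entry), so rank(O) ≤ 2.
The 2×2 minor from rows 1, 2, columns 1, 2 is (-10)·(-8) - 2·(-20) = 80 - (-40) = 120 ≠ 0, so rank(O) = 2.
rank(O) = 2 < n = 3, so the pair (A, C) is not completely observable.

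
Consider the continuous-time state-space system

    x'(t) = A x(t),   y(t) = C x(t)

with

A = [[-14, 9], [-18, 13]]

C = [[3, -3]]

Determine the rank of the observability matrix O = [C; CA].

1

CA = [[12, -12]]
Observability matrix O = [C; CA] = [[3, -3], [12, -12]]
Every row of O is a scalar multiple of row 1 = [3, -3] (multipliers 1, 4), so the rows span a one-dimensional space.
O ≠ 0, hence rank(O) = 1.
rank(O) = 1 < n = 2, so the pair (A, C) is not completely observable.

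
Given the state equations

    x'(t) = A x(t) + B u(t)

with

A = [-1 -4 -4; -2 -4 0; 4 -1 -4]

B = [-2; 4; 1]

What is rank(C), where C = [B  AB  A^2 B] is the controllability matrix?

3

AB = [[-18], [-12], [-16]]
A^2B = [[130], [84], [4]]
Controllability matrix C = [B  AB  A^2B] = [[-2, -18, 130], [4, -12, 84], [1, -16, 4]]
det(C) = (-2)·((-12)·4 - 84·(-16)) - (-18)·(4·4 - 84·1) + 130·(4·(-16) - (-12)·1) = (-2)·1296 - (-18)·(-68) + 130·(-52) = -10576 ≠ 0, so rank(C) = 3.
rank(C) = 3 = n, so the pair (A, B) is completely controllable.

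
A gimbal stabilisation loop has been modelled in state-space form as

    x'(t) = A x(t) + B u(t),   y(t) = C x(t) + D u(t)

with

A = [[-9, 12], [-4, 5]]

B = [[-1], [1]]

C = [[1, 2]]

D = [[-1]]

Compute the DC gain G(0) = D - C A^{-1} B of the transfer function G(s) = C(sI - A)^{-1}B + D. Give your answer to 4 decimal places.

13.3333

G(0) = C(-A)^{-1}B + D = -C A^{-1} B + D.
det A = 3, so A^{-1} = (1/3)·adj(A) = [[5/3, -4], [4/3, -3]]
A^{-1} B = [-17/3, -13/3]^T
C A^{-1} B = -43/3
G(0) = D - C A^{-1} B = -1 - (-43/3) = 40/3 ≈ 13.3333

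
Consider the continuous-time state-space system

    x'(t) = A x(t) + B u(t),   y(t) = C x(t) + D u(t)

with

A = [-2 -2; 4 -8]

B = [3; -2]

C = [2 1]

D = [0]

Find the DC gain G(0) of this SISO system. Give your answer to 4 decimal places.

2.6667

G(0) = C(-A)^{-1}B + D = -C A^{-1} B + D.
det A = 24, so A^{-1} = (1/24)·adj(A) = [[-1/3, 1/12], [-1/6, -1/12]]
A^{-1} B = [-7/6, -1/3]^T
C A^{-1} B = -8/3
G(0) = D - C A^{-1} B = 0 - (-8/3) = 8/3 ≈ 2.6667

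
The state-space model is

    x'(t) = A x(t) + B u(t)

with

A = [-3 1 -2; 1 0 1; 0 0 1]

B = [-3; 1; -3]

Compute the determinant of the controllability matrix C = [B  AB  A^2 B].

261

AB = [[16], [-6], [-3]]
A^2B = [[-48], [13], [-3]]
Controllability matrix C = [B  AB  A^2B] = [[-3, 16, -48], [1, -6, 13], [-3, -3, -3]]
Expanding along the first row, det(C) = (-3)·((-6)·(-3) - 13·(-3)) - 16·(1·(-3) - 13·(-3)) + (-48)·(1·(-3) - (-6)·(-3)) = (-3)·57 - 16·36 + (-48)·(-21) = 261
Since det(C) ≠ 0, rank(C) = 3 and the system is completely controllable.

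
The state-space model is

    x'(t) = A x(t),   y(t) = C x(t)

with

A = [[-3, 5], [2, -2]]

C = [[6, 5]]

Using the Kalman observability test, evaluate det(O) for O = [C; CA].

160

CA = [[-8, 20]]
Observability matrix O = [C; CA] = [[6, 5], [-8, 20]]
det(O) = 6·20 - 5·(-8) = 120 - (-40) = 160
Since det(O) ≠ 0, rank(O) = 2 and the system is completely observable.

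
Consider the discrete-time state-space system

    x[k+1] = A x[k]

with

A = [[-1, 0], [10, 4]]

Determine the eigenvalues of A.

det(zI - A) = z^2 - (tr A)z + det A, with tr A = (-1) + 4 = 3 and det A = (-1)·4 - 0·10 = -4 - 0 = -4.
So p(z) = det(zI - A) = z^2 - 3z - 4.
Factor z^2 - 3z - 4: two numbers with sum 3 and product -4 are 4 and -1, so z^2 - 3z - 4 = (z - 4)(z + 1).
Hence p(z) = (z - 4) (z + 1), with roots -1, 4.

-1, 4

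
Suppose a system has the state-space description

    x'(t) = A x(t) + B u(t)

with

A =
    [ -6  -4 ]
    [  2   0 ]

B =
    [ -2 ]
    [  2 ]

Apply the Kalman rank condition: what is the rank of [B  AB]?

AB = [[4], [-4]]
Controllability matrix C = [B  AB] = [[-2, 4], [2, -4]]
Every column of C is a scalar multiple of column 1 = [-2, 2] (multipliers 1, -2), so the columns span a one-dimensional space.
C ≠ 0, hence rank(C) = 1.
rank(C) = 1 < n = 2, so the pair (A, B) is not completely controllable.

1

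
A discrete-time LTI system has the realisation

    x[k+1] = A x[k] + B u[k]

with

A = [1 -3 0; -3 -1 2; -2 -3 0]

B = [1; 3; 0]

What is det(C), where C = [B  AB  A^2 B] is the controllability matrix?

AB = [[-8], [-6], [-11]]
A^2B = [[10], [8], [34]]
Controllability matrix C = [B  AB  A^2B] = [[1, -8, 10], [3, -6, 8], [0, -11, 34]]
Expanding along the first row, det(C) = 1·((-6)·34 - 8·(-11)) - (-8)·(3·34 - 8·0) + 10·(3·(-11) - (-6)·0) = 1·(-116) - (-8)·102 + 10·(-33) = 370
Since det(C) ≠ 0, rank(C) = 3 and the system is completely controllable.

370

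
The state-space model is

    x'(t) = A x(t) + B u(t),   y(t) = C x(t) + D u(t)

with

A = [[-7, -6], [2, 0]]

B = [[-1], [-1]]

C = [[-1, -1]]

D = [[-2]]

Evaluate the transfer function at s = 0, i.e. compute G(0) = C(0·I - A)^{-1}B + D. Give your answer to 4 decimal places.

-1.7500

G(0) = C(-A)^{-1}B + D = -C A^{-1} B + D.
det A = 12, so A^{-1} = (1/12)·adj(A) = [[0, 1/2], [-1/6, -7/12]]
A^{-1} B = [-1/2, 3/4]^T
C A^{-1} B = -1/4
G(0) = D - C A^{-1} B = -2 - (-1/4) = -7/4 ≈ -1.7500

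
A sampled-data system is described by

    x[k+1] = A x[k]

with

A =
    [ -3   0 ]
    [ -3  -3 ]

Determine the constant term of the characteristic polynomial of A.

For a 2×2 matrix, det(zI - A) = z^2 - (tr A)z + det A.
tr A = -6, det A = 9.
So p(z) = z^2 + 6z + 9.
The constant term is 9.

9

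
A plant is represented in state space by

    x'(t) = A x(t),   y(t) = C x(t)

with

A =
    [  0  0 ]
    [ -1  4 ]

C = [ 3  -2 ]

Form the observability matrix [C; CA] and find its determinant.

CA = [[2, -8]]
Observability matrix O = [C; CA] = [[3, -2], [2, -8]]
det(O) = 3·(-8) - (-2)·2 = -24 - (-4) = -20
Since det(O) ≠ 0, rank(O) = 2 and the system is completely observable.

-20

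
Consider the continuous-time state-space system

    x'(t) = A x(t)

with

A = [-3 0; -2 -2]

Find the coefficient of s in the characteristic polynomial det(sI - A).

5

For a 2×2 matrix, det(sI - A) = s^2 - (tr A)s + det A.
tr A = -5, det A = 6.
So p(s) = s^2 + 5s + 6.
The coefficient of s is 5.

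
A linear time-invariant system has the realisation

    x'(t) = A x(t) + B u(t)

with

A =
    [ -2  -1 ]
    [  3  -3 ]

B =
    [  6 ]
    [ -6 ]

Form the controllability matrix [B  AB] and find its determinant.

AB = [[-6], [36]]
Controllability matrix C = [B  AB] = [[6, -6], [-6, 36]]
det(C) = 6·36 - (-6)·(-6) = 216 - 36 = 180
Since det(C) ≠ 0, rank(C) = 2 and the system is completely controllable.

180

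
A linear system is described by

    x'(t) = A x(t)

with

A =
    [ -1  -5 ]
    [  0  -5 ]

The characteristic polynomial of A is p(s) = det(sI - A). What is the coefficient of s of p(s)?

For a 2×2 matrix, det(sI - A) = s^2 - (tr A)s + det A.
tr A = -6, det A = 5.
So p(s) = s^2 + 6s + 5.
The coefficient of s is 6.

6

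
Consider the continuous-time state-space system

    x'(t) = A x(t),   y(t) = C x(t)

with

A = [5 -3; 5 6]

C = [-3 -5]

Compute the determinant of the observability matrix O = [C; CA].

-137

CA = [[-40, -21]]
Observability matrix O = [C; CA] = [[-3, -5], [-40, -21]]
det(O) = (-3)·(-21) - (-5)·(-40) = 63 - 200 = -137
Since det(O) ≠ 0, rank(O) = 2 and the system is completely observable.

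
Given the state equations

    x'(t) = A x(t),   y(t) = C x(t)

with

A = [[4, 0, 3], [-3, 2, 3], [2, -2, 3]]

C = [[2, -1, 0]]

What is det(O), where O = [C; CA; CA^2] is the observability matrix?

144

CA = [[11, -2, 3]]
CA^2 = [[56, -10, 36]]
Observability matrix O = [C; CA; CA^2] = [[2, -1, 0], [11, -2, 3], [56, -10, 36]]
Expanding along the first row, det(O) = 2·((-2)·36 - 3·(-10)) - (-1)·(11·36 - 3·56) + 0·(11·(-10) - (-2)·56) = 2·(-42) - (-1)·228 + 0·2 = 144
Since det(O) ≠ 0, rank(O) = 3 and the system is completely observable.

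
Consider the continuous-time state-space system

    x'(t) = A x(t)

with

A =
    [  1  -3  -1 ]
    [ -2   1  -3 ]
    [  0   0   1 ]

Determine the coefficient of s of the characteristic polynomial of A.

-3

Expand det(sI - A) for the 3×3 matrix.
p(s) = s^3 - 3s^2 - 3s + 5.
(Check: constant term = det(-A) = (-1)^3 det A = 5; coefficient of s^2 = -tr A = -3.)
The coefficient of s is -3.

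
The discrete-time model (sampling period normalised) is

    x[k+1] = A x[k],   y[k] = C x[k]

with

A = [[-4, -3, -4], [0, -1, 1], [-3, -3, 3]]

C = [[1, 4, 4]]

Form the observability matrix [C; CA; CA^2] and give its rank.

3

CA = [[-16, -19, 12]]
CA^2 = [[28, 31, 81]]
Observability matrix O = [C; CA; CA^2] = [[1, 4, 4], [-16, -19, 12], [28, 31, 81]]
det(O) = 1·((-19)·81 - 12·31) - 4·((-16)·81 - 12·28) + 4·((-16)·31 - (-19)·28) = 1·(-1911) - 4·(-1632) + 4·36 = 4761 ≠ 0, so rank(O) = 3.
rank(O) = 3 = n, so the pair (A, C) is completely observable.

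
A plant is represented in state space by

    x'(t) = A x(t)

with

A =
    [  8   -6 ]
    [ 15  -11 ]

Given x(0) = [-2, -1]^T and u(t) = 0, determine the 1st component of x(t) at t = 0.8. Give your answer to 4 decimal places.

det(sI - A) = s^2 - (tr A)s + det A, with tr A = 8 + (-11) = -3 and det A = 8·(-11) - (-6)·15 = -88 - (-90) = 2.
So p(s) = det(sI - A) = s^2 + 3s + 2.
Factor s^2 + 3s + 2: two numbers with sum -3 and product 2 are -1 and -2, so s^2 + 3s + 2 = (s + 1)(s + 2).
Hence p(s) = (s + 1) (s + 2), with roots -2, -1.
The eigenvalues -2, -1 are distinct and real, so A is diagonalisable and x(t) = e^{At} x(0) = V diag(e^{λ_i t}) V^{-1} x(0), where the columns of V are the eigenvectors.
λ = -2: A - (-2)I = [[10, -6], [15, -9]]. Row 1 gives 10·v1 + (-6)·v2 = 0, so take v_1 = [3, 5]^T.
λ = -1: A - (-1)I = [[9, -6], [15, -10]]. Row 1 gives 9·v1 + (-6)·v2 = 0, so take v_2 = [2, 3]^T.
V = [v_1 v_2] = [[3, 2], [5, 3]] has det V = -1, so V^{-1} = adj(V)/det V = [[-3, 2], [5, -3]].
Modal coordinates z(0) = V^{-1} x(0): (-3)·(-2) + 2·(-1) = 4; 5·(-2) + (-3)·(-1) = -7; so z(0) = [4, -7]^T.
x_1(t) = Σ_i (v_i)_1 · z_i(0) · e^{λ_i t} (row 1 of V times the modal terms).
x_1(0.8) = 3·4·e^{-2·0.8} + 2·(-7)·e^{-1·0.8} = 12·0.201897 + (-14)·0.449329 = -3.8678.

-3.8678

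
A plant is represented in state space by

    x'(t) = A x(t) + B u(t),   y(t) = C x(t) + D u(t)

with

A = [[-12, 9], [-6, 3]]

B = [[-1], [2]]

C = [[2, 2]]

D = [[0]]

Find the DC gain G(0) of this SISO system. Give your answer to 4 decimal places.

G(0) = C(-A)^{-1}B + D = -C A^{-1} B + D.
det A = 18, so A^{-1} = (1/18)·adj(A) = [[1/6, -1/2], [1/3, -2/3]]
A^{-1} B = [-7/6, -5/3]^T
C A^{-1} B = -17/3
G(0) = D - C A^{-1} B = 0 - (-17/3) = 17/3 ≈ 5.6667

5.6667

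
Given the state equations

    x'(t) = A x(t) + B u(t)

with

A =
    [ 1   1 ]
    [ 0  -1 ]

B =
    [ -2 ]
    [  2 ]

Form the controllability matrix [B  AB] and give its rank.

AB = [[0], [-2]]
Controllability matrix C = [B  AB] = [[-2, 0], [2, -2]]
det(C) = (-2)·(-2) - 0·2 = 4 - 0 = 4 ≠ 0, so rank(C) = 2.
rank(C) = 2 = n, so the pair (A, B) is completely controllable.

2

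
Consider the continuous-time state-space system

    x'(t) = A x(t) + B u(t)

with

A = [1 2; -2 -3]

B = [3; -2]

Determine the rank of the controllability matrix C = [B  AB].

2

AB = [[-1], [0]]
Controllability matrix C = [B  AB] = [[3, -1], [-2, 0]]
det(C) = 3·0 - (-1)·(-2) = 0 - 2 = -2 ≠ 0, so rank(C) = 2.
rank(C) = 2 = n, so the pair (A, B) is completely controllable.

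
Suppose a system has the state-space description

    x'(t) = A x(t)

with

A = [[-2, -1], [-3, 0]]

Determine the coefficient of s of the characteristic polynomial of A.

2

For a 2×2 matrix, det(sI - A) = s^2 - (tr A)s + det A.
tr A = -2, det A = -3.
So p(s) = s^2 + 2s - 3.
The coefficient of s is 2.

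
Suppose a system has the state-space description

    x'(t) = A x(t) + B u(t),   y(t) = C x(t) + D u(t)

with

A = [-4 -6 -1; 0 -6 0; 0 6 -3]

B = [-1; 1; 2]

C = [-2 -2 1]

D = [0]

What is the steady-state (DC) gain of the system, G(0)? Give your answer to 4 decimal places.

G(0) = C(-A)^{-1}B + D = -C A^{-1} B + D.
det A = -72, so A^{-1} = (1/-72)·adj(A) = [[-1/4, 1/3, 1/12], [0, -1/6, 0], [0, -1/3, -1/3]]
A^{-1} B = [3/4, -1/6, -1]^T
C A^{-1} B = -13/6
G(0) = D - C A^{-1} B = 0 - (-13/6) = 13/6 ≈ 2.1667

2.1667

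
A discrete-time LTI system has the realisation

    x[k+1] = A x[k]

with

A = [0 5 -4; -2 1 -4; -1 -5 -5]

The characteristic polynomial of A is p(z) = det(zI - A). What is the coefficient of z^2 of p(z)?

Expand det(zI - A) for the 3×3 matrix.
p(z) = z^3 + 4z^2 - 19z + 74.
(Check: constant term = det(-A) = (-1)^3 det A = 74; coefficient of z^2 = -tr A = 4.)
The coefficient of z^2 is 4.

4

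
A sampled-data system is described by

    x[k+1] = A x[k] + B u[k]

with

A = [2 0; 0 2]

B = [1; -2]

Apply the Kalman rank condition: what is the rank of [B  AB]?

AB = [[2], [-4]]
Controllability matrix C = [B  AB] = [[1, 2], [-2, -4]]
Every column of C is a scalar multiple of column 1 = [1, -2] (multipliers 1, 2), so the columns span a one-dimensional space.
C ≠ 0, hence rank(C) = 1.
rank(C) = 1 < n = 2, so the pair (A, B) is not completely controllable.

1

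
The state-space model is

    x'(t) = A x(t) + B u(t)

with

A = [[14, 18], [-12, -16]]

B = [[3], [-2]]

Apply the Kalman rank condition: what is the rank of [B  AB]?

AB = [[6], [-4]]
Controllability matrix C = [B  AB] = [[3, 6], [-2, -4]]
Every column of C is a scalar multiple of column 1 = [3, -2] (multipliers 1, 2), so the columns span a one-dimensional space.
C ≠ 0, hence rank(C) = 1.
rank(C) = 1 < n = 2, so the pair (A, B) is not completely controllable.

1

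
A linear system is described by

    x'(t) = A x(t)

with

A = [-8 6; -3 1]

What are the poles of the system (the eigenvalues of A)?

-5, -2

det(sI - A) = s^2 - (tr A)s + det A, with tr A = (-8) + 1 = -7 and det A = (-8)·1 - 6·(-3) = -8 - (-18) = 10.
So p(s) = det(sI - A) = s^2 + 7s + 10.
Factor s^2 + 7s + 10: two numbers with sum -7 and product 10 are -2 and -5, so s^2 + 7s + 10 = (s + 2)(s + 5).
Hence p(s) = (s + 2) (s + 5), with roots -5, -2.
All eigenvalues have negative real part, so the system is asymptotically stable.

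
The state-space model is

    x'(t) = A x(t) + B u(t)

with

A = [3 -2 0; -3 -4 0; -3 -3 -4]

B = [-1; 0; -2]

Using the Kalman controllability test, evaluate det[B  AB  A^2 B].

AB = [[-3], [3], [11]]
A^2B = [[-15], [-3], [-44]]
Controllability matrix C = [B  AB  A^2B] = [[-1, -3, -15], [0, 3, -3], [-2, 11, -44]]
Expanding along the first row, det(C) = (-1)·(3·(-44) - (-3)·11) - (-3)·(0·(-44) - (-3)·(-2)) + (-15)·(0·11 - 3·(-2)) = (-1)·(-99) - (-3)·(-6) + (-15)·6 = -9
Since det(C) ≠ 0, rank(C) = 3 and the system is completely controllable.

-9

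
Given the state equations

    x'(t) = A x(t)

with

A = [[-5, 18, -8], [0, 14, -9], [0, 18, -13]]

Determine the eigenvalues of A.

det(sI - A) = s^3 - (tr A)s^2 + (M11 + M22 + M33)s - det A, where Mii is the 2×2 principal minor of A obtained by deleting row i and column i.
tr A = (-5) + 14 + (-13) = -4; M11 = 14·(-13) - (-9)·18 = -182 - (-162) = -20; M22 = (-5)·(-13) - (-8)·0 = 65 - 0 = 65; M33 = (-5)·14 - 18·0 = -70 - 0 = -70; sum of minors = -25.
det A = (-5)·(14·(-13) - (-9)·18) - 18·(0·(-13) - (-9)·0) + (-8)·(0·18 - 14·0) = (-5)·(-20) - 18·0 + (-8)·0 = 100.
So p(s) = det(sI - A) = s^3 + 4s^2 - 25s - 100.
Rational-root test: any integer root divides -100. Testing small divisors, s = -4 works: p(-4) = -64 + 64 + 100 + (-100) = 0, so (s + 4) is a factor.
Dividing, p(s) = (s + 4)(s^2 - 25).
Factor s^2 - 25: two numbers with sum 0 and product -25 are 5 and -5, so s^2 - 25 = (s - 5)(s + 5).
Hence p(s) = (s - 5) (s + 4) (s + 5), with roots -5, -4, 5.
At least one eigenvalue has non-negative real part, so the system is not asymptotically stable.

-5, -4, 5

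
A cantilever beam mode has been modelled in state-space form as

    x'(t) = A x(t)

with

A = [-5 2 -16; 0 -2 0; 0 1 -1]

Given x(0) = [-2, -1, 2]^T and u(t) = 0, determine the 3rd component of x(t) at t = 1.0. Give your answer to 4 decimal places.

det(sI - A) = s^3 - (tr A)s^2 + (M11 + M22 + M33)s - det A, where Mii is the 2×2 principal minor of A obtained by deleting row i and column i.
tr A = (-5) + (-2) + (-1) = -8; M11 = (-2)·(-1) - 0·1 = 2 - 0 = 2; M22 = (-5)·(-1) - (-16)·0 = 5 - 0 = 5; M33 = (-5)·(-2) - 2·0 = 10 - 0 = 10; sum of minors = 17.
det A = (-5)·((-2)·(-1) - 0·1) - 2·(0·(-1) - 0·0) + (-16)·(0·1 - (-2)·0) = (-5)·2 - 2·0 + (-16)·0 = -10.
So p(s) = det(sI - A) = s^3 + 8s^2 + 17s + 10.
Rational-root test: any integer root divides 10. Testing small divisors, s = -1 works: p(-1) = -1 + 8 + (-17) + 10 = 0, so (s + 1) is a factor.
Dividing, p(s) = (s + 1)(s^2 + 7s + 10).
Factor s^2 + 7s + 10: two numbers with sum -7 and product 10 are -2 and -5, so s^2 + 7s + 10 = (s + 2)(s + 5).
Hence p(s) = (s + 1) (s + 2) (s + 5), with roots -5, -2, -1.
The eigenvalues -5, -2, -1 are distinct and real, so A is diagonalisable and x(t) = e^{At} x(0) = V diag(e^{λ_i t}) V^{-1} x(0), where the columns of V are the eigenvectors.
λ = -5: A - (-5)I = [[0, 2, -16], [0, 3, 0], [0, 1, 4]]. v must be orthogonal to every row; (row 1) × (row 2) = [48, 0, 0], so take v_1 = [1, 0, 0]^T.
λ = -2: A - (-2)I = [[-3, 2, -16], [0, 0, 0], [0, 1, 1]]. v must be orthogonal to every row; (row 1) × (row 3) = [18, 3, -3], so take v_2 = [-6, -1, 1]^T.
λ = -1: A - (-1)I = [[-4, 2, -16], [0, -1, 0], [0, 1, 0]]. v must be orthogonal to every row; (row 1) × (row 2) = [-16, 0, 4], so take v_3 = [-4, 0, 1]^T.
V = [v_1 v_2 v_3] = [[1, -6, -4], [0, -1, 0], [0, 1, 1]] has det V = -1, so V^{-1} = adj(V)/det V = [[1, -2, 4], [0, -1, 0], [0, 1, 1]].
Modal coordinates z(0) = V^{-1} x(0): 1·(-2) + (-2)·(-1) + 4·2 = 8; 0·(-2) + (-1)·(-1) + 0·2 = 1; 0·(-2) + 1·(-1) + 1·2 = 1; so z(0) = [8, 1, 1]^T.
x_3(t) = Σ_i (v_i)_3 · z_i(0) · e^{λ_i t} (row 3 of V times the modal terms).
x_3(1.0) = 0·8·e^{-5·1.0} + 1·1·e^{-2·1.0} + 1·1·e^{-1·1.0} = 0·0.006738 + 1·0.135335 + 1·0.367879 = 0.5032.

0.5032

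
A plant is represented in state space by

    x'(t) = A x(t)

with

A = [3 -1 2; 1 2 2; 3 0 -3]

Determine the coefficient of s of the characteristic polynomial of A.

-14

Expand det(sI - A) for the 3×3 matrix.
p(s) = s^3 - 2s^2 - 14s + 39.
(Check: constant term = det(-A) = (-1)^3 det A = 39; coefficient of s^2 = -tr A = -2.)
The coefficient of s is -14.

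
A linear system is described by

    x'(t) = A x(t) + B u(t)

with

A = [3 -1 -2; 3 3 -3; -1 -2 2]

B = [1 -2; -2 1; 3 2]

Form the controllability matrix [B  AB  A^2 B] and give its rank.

AB = [[-1, -11], [-12, -9], [9, 4]]
A^2B = [[-9, -32], [-66, -72], [43, 37]]
Controllability matrix C = [B  AB  A^2B] = [[1, -2, -1, -11, -9, -32], [-2, 1, -12, -9, -66, -72], [3, 2, 9, 4, 43, 37]]
Take the 3×3 submatrix of C formed by columns 1, 2, 3: [[1, -2, -1], [-2, 1, -12], [3, 2, 9]]. Its determinant is 1·(1·9 - (-12)·2) - (-2)·((-2)·9 - (-12)·3) + (-1)·((-2)·2 - 1·3) = 1·33 - (-2)·18 + (-1)·(-7) = 76 ≠ 0.
So rank(C) ≥ 3; since C has 3 rows, rank(C) = 3.
rank(C) = 3 = n, so the pair (A, B) is completely controllable.

3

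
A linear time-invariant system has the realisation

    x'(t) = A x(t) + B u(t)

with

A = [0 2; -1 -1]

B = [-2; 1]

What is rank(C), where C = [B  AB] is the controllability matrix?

2

AB = [[2], [1]]
Controllability matrix C = [B  AB] = [[-2, 2], [1, 1]]
det(C) = (-2)·1 - 2·1 = -2 - 2 = -4 ≠ 0, so rank(C) = 2.
rank(C) = 2 = n, so the pair (A, B) is completely controllable.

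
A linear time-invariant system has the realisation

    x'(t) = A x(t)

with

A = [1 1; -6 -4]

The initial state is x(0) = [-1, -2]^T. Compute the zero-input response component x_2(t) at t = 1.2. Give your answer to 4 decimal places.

1.9233

det(sI - A) = s^2 - (tr A)s + det A, with tr A = 1 + (-4) = -3 and det A = 1·(-4) - 1·(-6) = -4 - (-6) = 2.
So p(s) = det(sI - A) = s^2 + 3s + 2.
Factor s^2 + 3s + 2: two numbers with sum -3 and product 2 are -1 and -2, so s^2 + 3s + 2 = (s + 1)(s + 2).
Hence p(s) = (s + 1) (s + 2), with roots -2, -1.
The eigenvalues -2, -1 are distinct and real, so A is diagonalisable and x(t) = e^{At} x(0) = V diag(e^{λ_i t}) V^{-1} x(0), where the columns of V are the eigenvectors.
λ = -2: A - (-2)I = [[3, 1], [-6, -2]]. Row 1 gives 3·v1 + 1·v2 = 0, so take v_1 = [-1, 3]^T.
λ = -1: A - (-1)I = [[2, 1], [-6, -3]]. Row 1 gives 2·v1 + 1·v2 = 0, so take v_2 = [-1, 2]^T.
V = [v_1 v_2] = [[-1, -1], [3, 2]] has det V = 1, so V^{-1} = adj(V)/det V = [[2, 1], [-3, -1]].
Modal coordinates z(0) = V^{-1} x(0): 2·(-1) + 1·(-2) = -4; (-3)·(-1) + (-1)·(-2) = 5; so z(0) = [-4, 5]^T.
x_2(t) = Σ_i (v_i)_2 · z_i(0) · e^{λ_i t} (row 2 of V times the modal terms).
x_2(1.2) = 3·(-4)·e^{-2·1.2} + 2·5·e^{-1·1.2} = (-12)·0.090718 + 10·0.301194 = 1.9233.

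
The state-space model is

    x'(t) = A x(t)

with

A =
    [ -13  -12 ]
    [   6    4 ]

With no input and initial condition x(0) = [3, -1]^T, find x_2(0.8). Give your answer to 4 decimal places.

0.1837

det(sI - A) = s^2 - (tr A)s + det A, with tr A = (-13) + 4 = -9 and det A = (-13)·4 - (-12)·6 = -52 - (-72) = 20.
So p(s) = det(sI - A) = s^2 + 9s + 20.
Factor s^2 + 9s + 20: two numbers with sum -9 and product 20 are -4 and -5, so s^2 + 9s + 20 = (s + 4)(s + 5).
Hence p(s) = (s + 4) (s + 5), with roots -5, -4.
The eigenvalues -5, -4 are distinct and real, so A is diagonalisable and x(t) = e^{At} x(0) = V diag(e^{λ_i t}) V^{-1} x(0), where the columns of V are the eigenvectors.
λ = -5: A - (-5)I = [[-8, -12], [6, 9]]. Row 1 gives (-8)·v1 + (-12)·v2 = 0, so take v_1 = [3, -2]^T.
λ = -4: A - (-4)I = [[-9, -12], [6, 8]]. Row 1 gives (-9)·v1 + (-12)·v2 = 0, so take v_2 = [-4, 3]^T.
V = [v_1 v_2] = [[3, -4], [-2, 3]] has det V = 1, so V^{-1} = adj(V)/det V = [[3, 4], [2, 3]].
Modal coordinates z(0) = V^{-1} x(0): 3·3 + 4·(-1) = 5; 2·3 + 3·(-1) = 3; so z(0) = [5, 3]^T.
x_2(t) = Σ_i (v_i)_2 · z_i(0) · e^{λ_i t} (row 2 of V times the modal terms).
x_2(0.8) = (-2)·5·e^{-5·0.8} + 3·3·e^{-4·0.8} = (-10)·0.018316 + 9·0.040762 = 0.1837.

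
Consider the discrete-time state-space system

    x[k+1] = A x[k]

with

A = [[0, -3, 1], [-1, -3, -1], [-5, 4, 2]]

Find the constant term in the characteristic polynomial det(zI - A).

40

Expand det(zI - A) for the 3×3 matrix.
p(z) = z^3 + z^2 + 40.
(Check: constant term = det(-A) = (-1)^3 det A = 40; coefficient of z^2 = -tr A = 1.)
The constant term is 40.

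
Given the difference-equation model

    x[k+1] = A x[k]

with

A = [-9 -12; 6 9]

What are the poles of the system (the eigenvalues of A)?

det(zI - A) = z^2 - (tr A)z + det A, with tr A = (-9) + 9 = 0 and det A = (-9)·9 - (-12)·6 = -81 - (-72) = -9.
So p(z) = det(zI - A) = z^2 - 9.
Factor z^2 - 9: two numbers with sum 0 and product -9 are 3 and -3, so z^2 - 9 = (z - 3)(z + 3).
Hence p(z) = (z - 3) (z + 3), with roots -3, 3.

-3, 3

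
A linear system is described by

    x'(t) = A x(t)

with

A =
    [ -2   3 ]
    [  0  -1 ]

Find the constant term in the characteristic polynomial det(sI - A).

For a 2×2 matrix, det(sI - A) = s^2 - (tr A)s + det A.
tr A = -3, det A = 2.
So p(s) = s^2 + 3s + 2.
The constant term is 2.

2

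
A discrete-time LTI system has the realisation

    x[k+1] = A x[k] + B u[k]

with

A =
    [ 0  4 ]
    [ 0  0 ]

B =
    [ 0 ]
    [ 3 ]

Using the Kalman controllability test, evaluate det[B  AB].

-36

AB = [[12], [0]]
Controllability matrix C = [B  AB] = [[0, 12], [3, 0]]
det(C) = 0·0 - 12·3 = 0 - 36 = -36
Since det(C) ≠ 0, rank(C) = 2 and the system is completely controllable.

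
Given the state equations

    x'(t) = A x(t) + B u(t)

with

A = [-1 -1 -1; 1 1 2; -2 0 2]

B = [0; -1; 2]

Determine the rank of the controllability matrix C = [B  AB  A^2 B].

AB = [[-1], [3], [4]]
A^2B = [[-6], [10], [10]]
Controllability matrix C = [B  AB  A^2B] = [[0, -1, -6], [-1, 3, 10], [2, 4, 10]]
det(C) = 0·(3·10 - 10·4) - (-1)·((-1)·10 - 10·2) + (-6)·((-1)·4 - 3·2) = 0·(-10) - (-1)·(-30) + (-6)·(-10) = 30 ≠ 0, so rank(C) = 3.
rank(C) = 3 = n, so the pair (A, B) is completely controllable.

3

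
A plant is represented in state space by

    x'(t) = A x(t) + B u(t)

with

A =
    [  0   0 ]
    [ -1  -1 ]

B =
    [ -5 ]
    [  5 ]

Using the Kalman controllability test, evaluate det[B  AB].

0

AB = [[0], [0]]
Controllability matrix C = [B  AB] = [[-5, 0], [5, 0]]
det(C) = (-5)·0 - 0·5 = 0 - 0 = 0
Since det(C) = 0, rank(C) < 2 and the system is not completely controllable.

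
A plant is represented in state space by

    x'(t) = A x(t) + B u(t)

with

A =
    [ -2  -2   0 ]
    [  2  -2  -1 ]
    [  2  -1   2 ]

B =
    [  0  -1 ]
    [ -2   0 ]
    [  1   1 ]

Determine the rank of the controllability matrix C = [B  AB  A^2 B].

AB = [[4, 2], [3, -3], [4, 0]]
A^2B = [[-14, 2], [-2, 10], [13, 7]]
Controllability matrix C = [B  AB  A^2B] = [[0, -1, 4, 2, -14, 2], [-2, 0, 3, -3, -2, 10], [1, 1, 4, 0, 13, 7]]
Take the 3×3 submatrix of C formed by columns 1, 2, 3: [[0, -1, 4], [-2, 0, 3], [1, 1, 4]]. Its determinant is 0·(0·4 - 3·1) - (-1)·((-2)·4 - 3·1) + 4·((-2)·1 - 0·1) = 0·(-3) - (-1)·(-11) + 4·(-2) = -19 ≠ 0.
So rank(C) ≥ 3; since C has 3 rows, rank(C) = 3.
rank(C) = 3 = n, so the pair (A, B) is completely controllable.

3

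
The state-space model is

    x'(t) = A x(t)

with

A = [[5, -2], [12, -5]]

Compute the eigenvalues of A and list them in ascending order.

det(sI - A) = s^2 - (tr A)s + det A, with tr A = 5 + (-5) = 0 and det A = 5·(-5) - (-2)·12 = -25 - (-24) = -1.
So p(s) = det(sI - A) = s^2 - 1.
Factor s^2 - 1: two numbers with sum 0 and product -1 are 1 and -1, so s^2 - 1 = (s - 1)(s + 1).
Hence p(s) = (s - 1) (s + 1), with roots -1, 1.
At least one eigenvalue has non-negative real part, so the system is not asymptotically stable.

-1, 1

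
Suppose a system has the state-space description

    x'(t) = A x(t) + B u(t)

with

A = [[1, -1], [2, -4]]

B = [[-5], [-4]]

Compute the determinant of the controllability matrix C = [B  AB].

AB = [[-1], [6]]
Controllability matrix C = [B  AB] = [[-5, -1], [-4, 6]]
det(C) = (-5)·6 - (-1)·(-4) = -30 - 4 = -34
Since det(C) ≠ 0, rank(C) = 2 and the system is completely controllable.

-34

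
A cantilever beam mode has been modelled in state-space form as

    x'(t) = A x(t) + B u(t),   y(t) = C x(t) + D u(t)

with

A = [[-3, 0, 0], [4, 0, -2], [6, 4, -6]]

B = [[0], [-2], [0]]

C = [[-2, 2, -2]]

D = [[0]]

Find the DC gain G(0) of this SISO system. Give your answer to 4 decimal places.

G(0) = C(-A)^{-1}B + D = -C A^{-1} B + D.
det A = -24, so A^{-1} = (1/-24)·adj(A) = [[-1/3, 0, 0], [-1/2, -3/4, 1/4], [-2/3, -1/2, 0]]
A^{-1} B = [0, 3/2, 1]^T
C A^{-1} B = 1
G(0) = D - C A^{-1} B = 0 - (1) = -1

-1.0000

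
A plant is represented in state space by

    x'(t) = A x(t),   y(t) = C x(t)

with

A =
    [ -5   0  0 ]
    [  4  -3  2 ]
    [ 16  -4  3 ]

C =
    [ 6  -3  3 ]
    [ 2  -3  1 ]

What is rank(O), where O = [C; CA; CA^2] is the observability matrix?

2

CA = [[6, -3, 3], [-6, 5, -3]]
CA^2 = [[6, -3, 3], [2, -3, 1]]
Observability matrix O = [C; CA; CA^2] = [[6, -3, 3], [2, -3, 1], [6, -3, 3], [-6, 5, -3], [6, -3, 3], [2, -3, 1]]
The columns c1, c2, c3 of O are linearly dependent: -c1 + 2·c3 = 0 (check each entry), so rank(O) ≤ 2.
The 2×2 minor from rows 1, 2, columns 1, 2 is 6·(-3) - (-3)·2 = -18 - (-6) = -12 ≠ 0, so rank(O) = 2.
rank(O) = 2 < n = 3, so the pair (A, C) is not completely observable.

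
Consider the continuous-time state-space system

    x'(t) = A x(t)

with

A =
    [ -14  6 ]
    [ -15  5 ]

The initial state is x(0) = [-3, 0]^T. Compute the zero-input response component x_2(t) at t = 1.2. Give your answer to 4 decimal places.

det(sI - A) = s^2 - (tr A)s + det A, with tr A = (-14) + 5 = -9 and det A = (-14)·5 - 6·(-15) = -70 - (-90) = 20.
So p(s) = det(sI - A) = s^2 + 9s + 20.
Factor s^2 + 9s + 20: two numbers with sum -9 and product 20 are -4 and -5, so s^2 + 9s + 20 = (s + 4)(s + 5).
Hence p(s) = (s + 4) (s + 5), with roots -5, -4.
The eigenvalues -5, -4 are distinct and real, so A is diagonalisable and x(t) = e^{At} x(0) = V diag(e^{λ_i t}) V^{-1} x(0), where the columns of V are the eigenvectors.
λ = -5: A - (-5)I = [[-9, 6], [-15, 10]]. Row 1 gives (-9)·v1 + 6·v2 = 0, so take v_1 = [-2, -3]^T.
λ = -4: A - (-4)I = [[-10, 6], [-15, 9]]. Row 1 gives (-10)·v1 + 6·v2 = 0, so take v_2 = [3, 5]^T.
V = [v_1 v_2] = [[-2, 3], [-3, 5]] has det V = -1, so V^{-1} = adj(V)/det V = [[-5, 3], [-3, 2]].
Modal coordinates z(0) = V^{-1} x(0): (-5)·(-3) + 3·0 = 15; (-3)·(-3) + 2·0 = 9; so z(0) = [15, 9]^T.
x_2(t) = Σ_i (v_i)_2 · z_i(0) · e^{λ_i t} (row 2 of V times the modal terms).
x_2(1.2) = (-3)·15·e^{-5·1.2} + 5·9·e^{-4·1.2} = (-45)·0.002479 + 45·0.008230 = 0.2588.

0.2588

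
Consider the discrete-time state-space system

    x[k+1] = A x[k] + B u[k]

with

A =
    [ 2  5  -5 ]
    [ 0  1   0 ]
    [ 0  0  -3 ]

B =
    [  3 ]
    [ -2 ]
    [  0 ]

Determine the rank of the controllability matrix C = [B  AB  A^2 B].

AB = [[-4], [-2], [0]]
A^2B = [[-18], [-2], [0]]
Controllability matrix C = [B  AB  A^2B] = [[3, -4, -18], [-2, -2, -2], [0, 0, 0]]
Row 3 of C is identically zero, so rank(C) ≤ 2.
The 2×2 minor from rows 1, 2, columns 1, 2 is 3·(-2) - (-4)·(-2) = -6 - 8 = -14 ≠ 0, so rank(C) = 2.
rank(C) = 2 < n = 3, so the pair (A, B) is not completely controllable.

2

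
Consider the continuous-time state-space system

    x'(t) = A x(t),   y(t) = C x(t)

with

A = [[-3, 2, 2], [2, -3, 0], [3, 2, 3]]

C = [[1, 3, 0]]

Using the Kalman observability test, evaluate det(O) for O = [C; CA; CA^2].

-356

CA = [[3, -7, 2]]
CA^2 = [[-17, 31, 12]]
Observability matrix O = [C; CA; CA^2] = [[1, 3, 0], [3, -7, 2], [-17, 31, 12]]
Expanding along the first row, det(O) = 1·((-7)·12 - 2·31) - 3·(3·12 - 2·(-17)) + 0·(3·31 - (-7)·(-17)) = 1·(-146) - 3·70 + 0·(-26) = -356
Since det(O) ≠ 0, rank(O) = 3 and the system is completely observable.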